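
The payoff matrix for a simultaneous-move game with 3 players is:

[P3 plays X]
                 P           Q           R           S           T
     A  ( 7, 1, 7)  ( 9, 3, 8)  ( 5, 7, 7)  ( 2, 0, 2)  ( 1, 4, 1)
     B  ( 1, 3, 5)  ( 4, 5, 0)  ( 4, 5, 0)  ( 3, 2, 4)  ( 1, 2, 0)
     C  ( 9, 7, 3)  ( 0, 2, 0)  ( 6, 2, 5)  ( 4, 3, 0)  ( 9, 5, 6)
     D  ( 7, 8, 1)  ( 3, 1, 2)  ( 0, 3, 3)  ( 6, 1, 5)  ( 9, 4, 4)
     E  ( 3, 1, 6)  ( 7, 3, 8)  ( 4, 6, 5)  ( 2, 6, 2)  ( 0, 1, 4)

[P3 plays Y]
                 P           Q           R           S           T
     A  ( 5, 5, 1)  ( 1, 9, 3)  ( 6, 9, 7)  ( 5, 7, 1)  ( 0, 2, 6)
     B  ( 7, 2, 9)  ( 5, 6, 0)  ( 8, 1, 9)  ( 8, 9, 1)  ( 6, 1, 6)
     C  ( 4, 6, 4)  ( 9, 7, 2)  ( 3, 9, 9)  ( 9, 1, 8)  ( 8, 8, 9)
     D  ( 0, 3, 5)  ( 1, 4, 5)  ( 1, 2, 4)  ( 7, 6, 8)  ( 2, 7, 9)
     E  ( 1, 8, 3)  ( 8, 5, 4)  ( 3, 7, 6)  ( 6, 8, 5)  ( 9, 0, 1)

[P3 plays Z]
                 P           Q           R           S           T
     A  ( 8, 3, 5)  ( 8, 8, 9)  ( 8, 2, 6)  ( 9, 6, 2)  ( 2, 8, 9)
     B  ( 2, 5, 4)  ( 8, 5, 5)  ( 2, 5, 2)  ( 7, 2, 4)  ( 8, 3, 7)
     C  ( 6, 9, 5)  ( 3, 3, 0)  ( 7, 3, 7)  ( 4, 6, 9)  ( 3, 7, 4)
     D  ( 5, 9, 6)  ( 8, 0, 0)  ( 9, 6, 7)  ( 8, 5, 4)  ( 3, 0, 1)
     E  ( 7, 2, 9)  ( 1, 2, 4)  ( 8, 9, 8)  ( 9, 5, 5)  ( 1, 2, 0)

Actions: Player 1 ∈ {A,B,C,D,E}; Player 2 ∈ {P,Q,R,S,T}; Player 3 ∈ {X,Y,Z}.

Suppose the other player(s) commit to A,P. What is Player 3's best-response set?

u_3(X vs A,P) = 7
u_3(Y vs A,P) = 1
u_3(Z vs A,P) = 5
max payoff 7 at {X}

argmax u_3 = {X}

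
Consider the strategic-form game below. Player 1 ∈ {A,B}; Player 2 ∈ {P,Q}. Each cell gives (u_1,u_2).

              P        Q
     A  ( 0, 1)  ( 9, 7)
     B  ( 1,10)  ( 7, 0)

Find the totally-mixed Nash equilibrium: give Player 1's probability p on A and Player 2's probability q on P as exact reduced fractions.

P1 indiff ⇒ q·0+(1-q)·9 = q·1+(1-q)·7 ⇒ q(-1) = (1-q)(-2) ⇒ q = 2/3
P2 indiff ⇒ p·1+(1-p)·10 = p·7+(1-p)·0 ⇒ p(-6) = (1-p)(-10) ⇒ p = 5/8

P1 mixes 5/8 on A; P2 mixes 2/3 on P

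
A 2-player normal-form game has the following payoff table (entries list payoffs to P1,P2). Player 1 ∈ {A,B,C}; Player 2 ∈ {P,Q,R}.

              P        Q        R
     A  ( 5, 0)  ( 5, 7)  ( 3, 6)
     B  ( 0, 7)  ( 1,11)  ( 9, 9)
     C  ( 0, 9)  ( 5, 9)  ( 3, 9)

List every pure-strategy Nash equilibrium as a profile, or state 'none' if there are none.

NE set: (A,Q), (C,Q)

(A,P): not NE [P2→Q gives 7>0]
(A,Q): NE
(A,R): not NE [P1→B gives 9>3; P2→Q gives 7>6]
(B,P): not NE [P1→A gives 5>0; P2→Q gives 11>7]
(B,Q): not NE [P1→C gives 5>1]
(B,R): not NE [P2→Q gives 11>9]
(C,P): not NE [P1→A gives 5>0]
(C,Q): NE
(C,R): not NE [P1→B gives 9>3]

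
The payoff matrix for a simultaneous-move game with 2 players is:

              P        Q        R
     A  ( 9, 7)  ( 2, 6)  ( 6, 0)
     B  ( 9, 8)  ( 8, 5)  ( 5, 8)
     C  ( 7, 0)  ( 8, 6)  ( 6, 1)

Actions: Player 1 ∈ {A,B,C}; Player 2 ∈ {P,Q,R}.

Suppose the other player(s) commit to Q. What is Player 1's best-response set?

u_1(A vs Q) = 2
u_1(B vs Q) = 8
u_1(C vs Q) = 8
max payoff 8 at {B,C}

P1 best: {B,C}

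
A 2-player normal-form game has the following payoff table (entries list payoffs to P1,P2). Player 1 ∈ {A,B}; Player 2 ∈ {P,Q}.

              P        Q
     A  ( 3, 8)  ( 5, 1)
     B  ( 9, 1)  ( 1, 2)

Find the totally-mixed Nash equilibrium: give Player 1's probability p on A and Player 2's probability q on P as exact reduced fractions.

P1 indiff ⇒ q·3+(1-q)·5 = q·9+(1-q)·1 ⇒ q(-6) = (1-q)(-4) ⇒ q = 2/5
P2 indiff ⇒ p·8+(1-p)·1 = p·1+(1-p)·2 ⇒ p(7) = (1-p)(1) ⇒ p = 1/8

p=1/8, q=2/5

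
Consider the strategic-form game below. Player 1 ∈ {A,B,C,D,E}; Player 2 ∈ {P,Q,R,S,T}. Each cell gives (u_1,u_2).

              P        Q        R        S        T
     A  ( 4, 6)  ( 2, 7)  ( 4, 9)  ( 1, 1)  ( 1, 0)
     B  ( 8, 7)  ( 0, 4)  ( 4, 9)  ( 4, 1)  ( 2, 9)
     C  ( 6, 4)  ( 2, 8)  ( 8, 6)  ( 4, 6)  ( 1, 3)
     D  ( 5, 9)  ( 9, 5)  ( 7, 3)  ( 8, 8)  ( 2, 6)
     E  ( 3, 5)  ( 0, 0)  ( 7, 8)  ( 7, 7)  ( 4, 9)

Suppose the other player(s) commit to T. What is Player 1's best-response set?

P1 best: {E}

u_1(A vs T) = 1
u_1(B vs T) = 2
u_1(C vs T) = 1
u_1(D vs T) = 2
u_1(E vs T) = 4
max payoff 4 at {E}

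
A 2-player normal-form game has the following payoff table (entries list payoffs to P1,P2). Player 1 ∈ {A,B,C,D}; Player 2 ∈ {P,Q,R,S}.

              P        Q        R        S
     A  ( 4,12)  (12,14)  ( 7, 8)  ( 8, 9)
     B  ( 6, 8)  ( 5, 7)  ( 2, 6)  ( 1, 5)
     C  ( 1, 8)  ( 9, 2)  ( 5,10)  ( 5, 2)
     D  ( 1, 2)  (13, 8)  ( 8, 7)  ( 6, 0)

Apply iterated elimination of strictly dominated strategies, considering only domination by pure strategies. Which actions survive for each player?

Remaining: P1:{A,B,D} P2:{P,Q}

P1 drop C (A beats it: P:4>1 Q:12>9 R:7>5 S:8>5)
P2 drop R (Q beats it: A:14>8 B:7>6 D:8>7)
P2 drop S (P beats it: A:12>9 B:8>5 D:2>0)
P1→{A,B,D} P2→{P,Q}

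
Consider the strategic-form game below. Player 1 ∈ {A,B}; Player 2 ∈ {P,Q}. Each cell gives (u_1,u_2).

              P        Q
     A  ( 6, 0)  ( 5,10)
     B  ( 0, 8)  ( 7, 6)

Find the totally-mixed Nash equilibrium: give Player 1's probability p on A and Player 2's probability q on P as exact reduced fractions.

P1 indiff ⇒ q·6+(1-q)·5 = q·0+(1-q)·7 ⇒ q(6) = (1-q)(2) ⇒ q = 1/4
P2 indiff ⇒ p·0+(1-p)·8 = p·10+(1-p)·6 ⇒ p(-10) = (1-p)(-2) ⇒ p = 1/6

(p,q) = (1/6, 1/4)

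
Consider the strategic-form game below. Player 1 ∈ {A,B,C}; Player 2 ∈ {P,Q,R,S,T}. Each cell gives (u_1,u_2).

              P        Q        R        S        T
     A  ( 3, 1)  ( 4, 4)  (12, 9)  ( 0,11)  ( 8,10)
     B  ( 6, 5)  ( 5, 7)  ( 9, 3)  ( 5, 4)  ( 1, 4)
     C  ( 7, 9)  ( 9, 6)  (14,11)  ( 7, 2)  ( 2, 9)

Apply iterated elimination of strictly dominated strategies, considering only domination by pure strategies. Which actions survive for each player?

IESDS → P1:{A,C} P2:{R,S,T}

P1 drop B (C beats it: P:7>6 Q:9>5 R:14>9 S:7>5 T:2>1)
P2 drop P (R beats it: A:9>1 C:11>9)
P2 drop Q (R beats it: A:9>4 C:11>6)
P1→{A,C} P2→{R,S,T}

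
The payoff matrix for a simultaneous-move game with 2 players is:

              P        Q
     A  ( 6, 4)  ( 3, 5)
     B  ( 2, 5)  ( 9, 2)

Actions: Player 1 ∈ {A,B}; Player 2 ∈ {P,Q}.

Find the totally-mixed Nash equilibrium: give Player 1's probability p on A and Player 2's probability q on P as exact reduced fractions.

p=3/4, q=3/5

P1 indiff ⇒ q·6+(1-q)·3 = q·2+(1-q)·9 ⇒ q(4) = (1-q)(6) ⇒ q = 3/5
P2 indiff ⇒ p·4+(1-p)·5 = p·5+(1-p)·2 ⇒ p(-1) = (1-p)(-3) ⇒ p = 3/4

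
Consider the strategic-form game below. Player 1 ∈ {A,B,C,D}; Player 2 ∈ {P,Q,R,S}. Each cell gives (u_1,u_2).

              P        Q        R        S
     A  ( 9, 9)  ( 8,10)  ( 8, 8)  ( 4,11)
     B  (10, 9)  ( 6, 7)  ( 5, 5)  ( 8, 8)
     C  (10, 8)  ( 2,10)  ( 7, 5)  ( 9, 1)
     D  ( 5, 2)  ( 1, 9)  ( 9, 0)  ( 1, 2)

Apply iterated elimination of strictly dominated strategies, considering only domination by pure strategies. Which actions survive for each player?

Remaining: P1:{A,B,C} P2:{P,Q,S}

P2 drop R (P beats it: A:9>8 B:9>5 C:8>5 D:2>0)
P1 drop D (A beats it: P:9>5 Q:8>1 S:4>1)
P1→{A,B,C} P2→{P,Q,S}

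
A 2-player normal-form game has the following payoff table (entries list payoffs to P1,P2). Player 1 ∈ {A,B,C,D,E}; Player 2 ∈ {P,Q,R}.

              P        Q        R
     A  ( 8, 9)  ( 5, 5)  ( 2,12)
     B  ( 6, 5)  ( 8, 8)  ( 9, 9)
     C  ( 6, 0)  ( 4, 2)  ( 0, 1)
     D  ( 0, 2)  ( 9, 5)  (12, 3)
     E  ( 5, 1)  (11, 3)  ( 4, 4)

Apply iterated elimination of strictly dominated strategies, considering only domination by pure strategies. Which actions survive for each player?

Remaining: P1:{D,E} P2:{Q,R}

P1 drop C (A beats it: P:8>6 Q:5>4 R:2>0)
P2 drop P (R beats it: A:12>9 B:9>5 D:3>2 E:4>1)
P1 drop A (B beats it: Q:8>5 R:9>2)
P1 drop B (D beats it: Q:9>8 R:12>9)
P1→{D,E} P2→{Q,R}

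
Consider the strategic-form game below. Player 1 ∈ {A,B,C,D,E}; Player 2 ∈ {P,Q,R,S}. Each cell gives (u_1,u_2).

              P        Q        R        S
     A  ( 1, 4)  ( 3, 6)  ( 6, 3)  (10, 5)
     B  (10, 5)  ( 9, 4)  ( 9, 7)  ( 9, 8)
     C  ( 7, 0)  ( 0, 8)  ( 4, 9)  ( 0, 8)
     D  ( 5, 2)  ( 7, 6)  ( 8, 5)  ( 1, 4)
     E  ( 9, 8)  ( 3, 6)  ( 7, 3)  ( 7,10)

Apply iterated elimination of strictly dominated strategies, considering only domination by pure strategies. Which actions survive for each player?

Remaining: P1:{A,B} P2:{Q,S}

P1 drop C (B beats it: P:10>7 Q:9>0 R:9>4 S:9>0)
P1 drop D (B beats it: P:10>5 Q:9>7 R:9>8 S:9>1)
P1 drop E (B beats it: P:10>9 Q:9>3 R:9>7 S:9>7)
P2 drop P (S beats it: A:5>4 B:8>5)
P2 drop R (S beats it: A:5>3 B:8>7)
P1→{A,B} P2→{Q,S}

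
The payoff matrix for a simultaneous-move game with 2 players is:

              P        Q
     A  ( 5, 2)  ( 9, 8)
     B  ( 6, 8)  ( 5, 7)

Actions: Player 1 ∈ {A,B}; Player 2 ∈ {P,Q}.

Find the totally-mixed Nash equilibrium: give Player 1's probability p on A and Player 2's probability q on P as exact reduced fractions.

P1 mixes 1/7 on A; P2 mixes 4/5 on P

P1 indiff ⇒ q·5+(1-q)·9 = q·6+(1-q)·5 ⇒ q(-1) = (1-q)(-4) ⇒ q = 4/5
P2 indiff ⇒ p·2+(1-p)·8 = p·8+(1-p)·7 ⇒ p(-6) = (1-p)(-1) ⇒ p = 1/7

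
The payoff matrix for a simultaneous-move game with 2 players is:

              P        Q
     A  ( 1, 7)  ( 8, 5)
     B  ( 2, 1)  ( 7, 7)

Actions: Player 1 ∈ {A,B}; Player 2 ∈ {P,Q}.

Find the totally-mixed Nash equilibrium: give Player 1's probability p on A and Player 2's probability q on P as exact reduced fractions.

P1 indiff ⇒ q·1+(1-q)·8 = q·2+(1-q)·7 ⇒ q(-1) = (1-q)(-1) ⇒ q = 1/2
P2 indiff ⇒ p·7+(1-p)·1 = p·5+(1-p)·7 ⇒ p(2) = (1-p)(6) ⇒ p = 3/4

p=3/4, q=1/2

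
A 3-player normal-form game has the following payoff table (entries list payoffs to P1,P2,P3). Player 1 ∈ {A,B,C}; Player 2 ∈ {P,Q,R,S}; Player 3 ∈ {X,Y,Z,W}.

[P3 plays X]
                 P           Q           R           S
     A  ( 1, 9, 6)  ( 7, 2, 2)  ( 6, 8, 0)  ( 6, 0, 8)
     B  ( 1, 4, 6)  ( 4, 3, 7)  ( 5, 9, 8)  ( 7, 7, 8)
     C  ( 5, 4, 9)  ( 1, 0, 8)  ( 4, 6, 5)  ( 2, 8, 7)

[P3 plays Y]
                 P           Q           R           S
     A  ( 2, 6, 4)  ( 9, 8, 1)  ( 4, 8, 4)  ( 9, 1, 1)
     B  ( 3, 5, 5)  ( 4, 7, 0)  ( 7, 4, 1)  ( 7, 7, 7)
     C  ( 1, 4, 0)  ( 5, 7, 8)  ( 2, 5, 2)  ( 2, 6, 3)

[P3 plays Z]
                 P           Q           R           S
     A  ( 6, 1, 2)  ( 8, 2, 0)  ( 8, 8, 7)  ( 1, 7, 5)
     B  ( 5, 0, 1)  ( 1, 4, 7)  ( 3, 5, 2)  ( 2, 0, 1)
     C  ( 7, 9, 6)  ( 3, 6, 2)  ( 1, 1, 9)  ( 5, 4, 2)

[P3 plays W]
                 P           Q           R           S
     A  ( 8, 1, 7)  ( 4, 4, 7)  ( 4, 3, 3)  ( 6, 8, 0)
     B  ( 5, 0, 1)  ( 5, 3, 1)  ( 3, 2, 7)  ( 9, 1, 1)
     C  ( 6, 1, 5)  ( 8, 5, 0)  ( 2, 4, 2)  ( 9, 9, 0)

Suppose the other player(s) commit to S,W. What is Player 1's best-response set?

P1 best: {B,C}

u_1(A vs S,W) = 6
u_1(B vs S,W) = 9
u_1(C vs S,W) = 9
max payoff 9 at {B,C}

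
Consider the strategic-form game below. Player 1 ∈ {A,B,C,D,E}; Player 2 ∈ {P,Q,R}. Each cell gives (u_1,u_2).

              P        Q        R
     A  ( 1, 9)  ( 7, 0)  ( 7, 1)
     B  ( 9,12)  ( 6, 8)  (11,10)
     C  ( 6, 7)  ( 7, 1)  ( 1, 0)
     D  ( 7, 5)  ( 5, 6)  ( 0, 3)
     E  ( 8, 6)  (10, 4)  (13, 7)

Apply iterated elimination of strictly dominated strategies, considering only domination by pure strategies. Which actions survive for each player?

P1 drop A (E beats it: P:8>1 Q:10>7 R:13>7)
P1 drop C (E beats it: P:8>6 Q:10>7 R:13>1)
P1 drop D (B beats it: P:9>7 Q:6>5 R:11>0)
P2 drop Q (P beats it: B:12>8 E:6>4)
P1→{B,E} P2→{P,R}

IESDS → P1:{B,E} P2:{P,R}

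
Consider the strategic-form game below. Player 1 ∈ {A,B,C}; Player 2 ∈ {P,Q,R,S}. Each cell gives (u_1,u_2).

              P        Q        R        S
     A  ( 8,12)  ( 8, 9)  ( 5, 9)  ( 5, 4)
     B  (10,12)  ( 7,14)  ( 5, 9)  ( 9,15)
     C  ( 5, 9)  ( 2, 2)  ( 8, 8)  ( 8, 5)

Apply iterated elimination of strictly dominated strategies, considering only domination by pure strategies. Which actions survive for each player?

P2 drop R (P beats it: A:12>9 B:12>9 C:9>8)
P1 drop C (B beats it: P:10>5 Q:7>2 S:9>8)
P1→{A,B} P2→{P,Q,S}

Remaining: P1:{A,B} P2:{P,Q,S}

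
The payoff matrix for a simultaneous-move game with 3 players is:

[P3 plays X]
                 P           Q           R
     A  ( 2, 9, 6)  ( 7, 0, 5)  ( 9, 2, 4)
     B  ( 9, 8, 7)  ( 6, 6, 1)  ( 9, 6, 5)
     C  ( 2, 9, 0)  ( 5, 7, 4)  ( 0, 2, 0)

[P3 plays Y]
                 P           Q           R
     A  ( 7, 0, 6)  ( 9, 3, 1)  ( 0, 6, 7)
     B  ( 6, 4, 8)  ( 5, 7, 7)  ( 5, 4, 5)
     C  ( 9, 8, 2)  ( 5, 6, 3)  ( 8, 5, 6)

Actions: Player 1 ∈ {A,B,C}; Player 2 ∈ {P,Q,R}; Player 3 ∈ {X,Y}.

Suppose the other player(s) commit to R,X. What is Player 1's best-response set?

P1 best: {A,B}

u_1(A vs R,X) = 9
u_1(B vs R,X) = 9
u_1(C vs R,X) = 0
max payoff 9 at {A,B}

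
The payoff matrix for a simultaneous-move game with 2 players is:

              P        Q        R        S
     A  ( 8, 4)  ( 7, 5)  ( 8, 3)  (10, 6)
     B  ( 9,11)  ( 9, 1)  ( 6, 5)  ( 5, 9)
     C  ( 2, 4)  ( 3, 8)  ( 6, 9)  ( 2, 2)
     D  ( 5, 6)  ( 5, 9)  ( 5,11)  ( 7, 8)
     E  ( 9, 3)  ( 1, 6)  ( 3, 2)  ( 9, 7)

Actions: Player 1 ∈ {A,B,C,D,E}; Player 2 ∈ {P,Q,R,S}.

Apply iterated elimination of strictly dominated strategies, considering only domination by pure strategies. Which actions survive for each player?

P1 drop C (A beats it: P:8>2 Q:7>3 R:8>6 S:10>2)
P1 drop D (A beats it: P:8>5 Q:7>5 R:8>5 S:10>7)
P2 drop Q (S beats it: A:6>5 B:9>1 E:7>6)
P2 drop R (P beats it: A:4>3 B:11>5 E:3>2)
P1→{A,B,E} P2→{P,S}

Survivors P1:{A,B,E} P2:{P,S}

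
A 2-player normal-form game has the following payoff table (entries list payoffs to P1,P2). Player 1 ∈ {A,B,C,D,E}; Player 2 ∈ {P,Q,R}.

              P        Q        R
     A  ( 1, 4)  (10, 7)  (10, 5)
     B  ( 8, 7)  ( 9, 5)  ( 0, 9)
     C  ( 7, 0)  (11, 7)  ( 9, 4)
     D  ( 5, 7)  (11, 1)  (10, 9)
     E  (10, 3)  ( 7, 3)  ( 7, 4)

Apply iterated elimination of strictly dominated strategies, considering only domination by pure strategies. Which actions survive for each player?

Remaining: P1:{A,C,D} P2:{Q,R}

P2 drop P (R beats it: A:5>4 B:9>7 C:4>0 D:9>7 E:4>3)
P1 drop B (A beats it: Q:10>9 R:10>0)
P1 drop E (A beats it: Q:10>7 R:10>7)
P1→{A,C,D} P2→{Q,R}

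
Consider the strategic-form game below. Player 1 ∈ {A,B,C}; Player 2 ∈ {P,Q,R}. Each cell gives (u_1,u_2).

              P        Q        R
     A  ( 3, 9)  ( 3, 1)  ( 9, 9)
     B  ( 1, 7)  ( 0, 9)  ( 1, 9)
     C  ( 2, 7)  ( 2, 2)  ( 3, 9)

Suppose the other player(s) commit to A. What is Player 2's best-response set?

P2 best: {P,R}

u_2(P vs A) = 9
u_2(Q vs A) = 1
u_2(R vs A) = 9
max payoff 9 at {P,R}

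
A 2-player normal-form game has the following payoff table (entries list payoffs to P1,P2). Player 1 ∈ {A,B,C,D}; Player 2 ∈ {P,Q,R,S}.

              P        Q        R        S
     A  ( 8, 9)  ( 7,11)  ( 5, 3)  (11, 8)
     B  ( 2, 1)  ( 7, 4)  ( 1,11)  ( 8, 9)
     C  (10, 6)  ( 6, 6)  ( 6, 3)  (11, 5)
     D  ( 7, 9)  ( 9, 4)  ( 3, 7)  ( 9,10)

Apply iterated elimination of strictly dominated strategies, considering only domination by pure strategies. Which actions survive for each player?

Survivors P1:{A,C,D} P2:{P,Q,S}

P1 drop B (D beats it: P:7>2 Q:9>7 R:3>1 S:9>8)
P2 drop R (P beats it: A:9>3 C:6>3 D:9>7)
P1→{A,C,D} P2→{P,Q,S}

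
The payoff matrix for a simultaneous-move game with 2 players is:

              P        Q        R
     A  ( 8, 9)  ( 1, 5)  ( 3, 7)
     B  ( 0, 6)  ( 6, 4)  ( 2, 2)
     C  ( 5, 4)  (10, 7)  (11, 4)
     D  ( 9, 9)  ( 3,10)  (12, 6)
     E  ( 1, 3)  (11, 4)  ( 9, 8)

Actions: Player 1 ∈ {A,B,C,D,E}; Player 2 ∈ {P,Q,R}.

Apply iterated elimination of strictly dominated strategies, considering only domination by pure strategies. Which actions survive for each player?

P1 drop A (D beats it: P:9>8 Q:3>1 R:12>3)
P1 drop B (C beats it: P:5>0 Q:10>6 R:11>2)
P2 drop P (Q beats it: C:7>4 D:10>9 E:4>3)
P1→{C,D,E} P2→{Q,R}

Remaining: P1:{C,D,E} P2:{Q,R}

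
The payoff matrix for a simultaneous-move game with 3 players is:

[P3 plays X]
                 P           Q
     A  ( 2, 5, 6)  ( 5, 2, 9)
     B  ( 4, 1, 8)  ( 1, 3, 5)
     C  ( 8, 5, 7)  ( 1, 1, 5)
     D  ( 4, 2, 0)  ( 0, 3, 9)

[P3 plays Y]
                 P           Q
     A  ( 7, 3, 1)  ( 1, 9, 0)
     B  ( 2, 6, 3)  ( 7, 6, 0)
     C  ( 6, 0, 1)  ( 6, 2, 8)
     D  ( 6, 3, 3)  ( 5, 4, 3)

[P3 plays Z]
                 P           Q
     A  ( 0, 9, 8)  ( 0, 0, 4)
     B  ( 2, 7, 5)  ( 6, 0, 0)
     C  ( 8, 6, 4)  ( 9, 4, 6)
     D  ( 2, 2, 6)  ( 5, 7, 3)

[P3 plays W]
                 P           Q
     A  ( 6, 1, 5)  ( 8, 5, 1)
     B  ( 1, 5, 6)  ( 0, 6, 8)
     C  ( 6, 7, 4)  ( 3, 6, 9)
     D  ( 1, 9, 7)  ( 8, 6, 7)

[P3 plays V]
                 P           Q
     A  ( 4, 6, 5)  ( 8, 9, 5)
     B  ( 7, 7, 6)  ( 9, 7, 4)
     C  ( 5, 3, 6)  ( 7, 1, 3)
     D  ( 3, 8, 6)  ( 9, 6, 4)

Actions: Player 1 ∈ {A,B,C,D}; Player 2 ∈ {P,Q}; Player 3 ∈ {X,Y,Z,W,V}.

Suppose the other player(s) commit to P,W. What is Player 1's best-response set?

u_1(A vs P,W) = 6
u_1(B vs P,W) = 1
u_1(C vs P,W) = 6
u_1(D vs P,W) = 1
max payoff 6 at {A,C}

argmax u_1 = {A,C}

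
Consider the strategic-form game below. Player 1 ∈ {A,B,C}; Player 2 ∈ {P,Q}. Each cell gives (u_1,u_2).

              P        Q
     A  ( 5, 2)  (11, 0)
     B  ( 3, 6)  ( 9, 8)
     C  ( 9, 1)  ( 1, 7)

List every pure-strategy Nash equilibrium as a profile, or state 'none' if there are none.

(A,P): not NE [P1→C gives 9>5]
(A,Q): not NE [P2→P gives 2>0]
(B,P): not NE [P1→C gives 9>3; P2→Q gives 8>6]
(B,Q): not NE [P1→A gives 11>9]
(C,P): not NE [P2→Q gives 7>1]
(C,Q): not NE [P1→A gives 11>1]

Equilibria: none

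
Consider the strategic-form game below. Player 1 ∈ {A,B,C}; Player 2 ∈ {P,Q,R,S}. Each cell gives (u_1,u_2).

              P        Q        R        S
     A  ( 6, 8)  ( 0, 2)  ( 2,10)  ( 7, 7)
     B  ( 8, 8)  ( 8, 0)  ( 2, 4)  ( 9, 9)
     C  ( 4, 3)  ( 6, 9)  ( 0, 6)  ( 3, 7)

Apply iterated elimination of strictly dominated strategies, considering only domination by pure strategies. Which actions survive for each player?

Survivors P1:{A,B} P2:{P,R,S}

P1 drop C (B beats it: P:8>4 Q:8>6 R:2>0 S:9>3)
P2 drop Q (P beats it: A:8>2 B:8>0)
P1→{A,B} P2→{P,R,S}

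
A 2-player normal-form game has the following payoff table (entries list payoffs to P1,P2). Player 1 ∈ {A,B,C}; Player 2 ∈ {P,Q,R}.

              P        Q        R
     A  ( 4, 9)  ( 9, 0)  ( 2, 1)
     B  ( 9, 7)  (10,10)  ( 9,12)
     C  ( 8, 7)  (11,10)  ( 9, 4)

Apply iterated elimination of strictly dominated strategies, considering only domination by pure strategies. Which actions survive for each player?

P1 drop A (B beats it: P:9>4 Q:10>9 R:9>2)
P2 drop P (Q beats it: B:10>7 C:10>7)
P1→{B,C} P2→{Q,R}

Survivors P1:{B,C} P2:{Q,R}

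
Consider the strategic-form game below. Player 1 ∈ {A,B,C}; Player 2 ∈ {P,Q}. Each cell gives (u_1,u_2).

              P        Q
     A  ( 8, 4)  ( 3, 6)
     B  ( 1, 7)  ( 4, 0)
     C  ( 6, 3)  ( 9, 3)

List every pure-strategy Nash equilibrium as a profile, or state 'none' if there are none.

NE set: (C,Q)

(A,P): not NE [P2→Q gives 6>4]
(A,Q): not NE [P1→C gives 9>3]
(B,P): not NE [P1→A gives 8>1]
(B,Q): not NE [P1→C gives 9>4; P2→P gives 7>0]
(C,P): not NE [P1→A gives 8>6]
(C,Q): NE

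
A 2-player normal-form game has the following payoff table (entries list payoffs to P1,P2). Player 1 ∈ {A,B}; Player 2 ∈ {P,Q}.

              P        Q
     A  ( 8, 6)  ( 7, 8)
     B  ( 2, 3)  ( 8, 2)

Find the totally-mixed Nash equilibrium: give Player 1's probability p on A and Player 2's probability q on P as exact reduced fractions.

(p,q) = (1/3, 1/7)

P1 indiff ⇒ q·8+(1-q)·7 = q·2+(1-q)·8 ⇒ q(6) = (1-q)(1) ⇒ q = 1/7
P2 indiff ⇒ p·6+(1-p)·3 = p·8+(1-p)·2 ⇒ p(-2) = (1-p)(-1) ⇒ p = 1/3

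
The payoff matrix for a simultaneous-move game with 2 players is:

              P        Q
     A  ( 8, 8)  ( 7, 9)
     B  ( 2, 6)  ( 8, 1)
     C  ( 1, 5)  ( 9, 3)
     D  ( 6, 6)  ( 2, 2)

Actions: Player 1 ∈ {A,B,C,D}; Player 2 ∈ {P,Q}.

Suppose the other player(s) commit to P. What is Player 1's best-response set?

P1 best: {A}

u_1(A vs P) = 8
u_1(B vs P) = 2
u_1(C vs P) = 1
u_1(D vs P) = 6
max payoff 8 at {A}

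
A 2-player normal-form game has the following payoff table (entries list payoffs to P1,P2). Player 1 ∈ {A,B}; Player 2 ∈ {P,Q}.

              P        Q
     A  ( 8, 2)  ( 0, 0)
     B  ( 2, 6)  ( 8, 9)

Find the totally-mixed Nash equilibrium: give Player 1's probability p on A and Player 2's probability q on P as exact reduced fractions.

P1 mixes 3/5 on A; P2 mixes 4/7 on P

P1 indiff ⇒ q·8+(1-q)·0 = q·2+(1-q)·8 ⇒ q(6) = (1-q)(8) ⇒ q = 4/7
P2 indiff ⇒ p·2+(1-p)·6 = p·0+(1-p)·9 ⇒ p(2) = (1-p)(3) ⇒ p = 3/5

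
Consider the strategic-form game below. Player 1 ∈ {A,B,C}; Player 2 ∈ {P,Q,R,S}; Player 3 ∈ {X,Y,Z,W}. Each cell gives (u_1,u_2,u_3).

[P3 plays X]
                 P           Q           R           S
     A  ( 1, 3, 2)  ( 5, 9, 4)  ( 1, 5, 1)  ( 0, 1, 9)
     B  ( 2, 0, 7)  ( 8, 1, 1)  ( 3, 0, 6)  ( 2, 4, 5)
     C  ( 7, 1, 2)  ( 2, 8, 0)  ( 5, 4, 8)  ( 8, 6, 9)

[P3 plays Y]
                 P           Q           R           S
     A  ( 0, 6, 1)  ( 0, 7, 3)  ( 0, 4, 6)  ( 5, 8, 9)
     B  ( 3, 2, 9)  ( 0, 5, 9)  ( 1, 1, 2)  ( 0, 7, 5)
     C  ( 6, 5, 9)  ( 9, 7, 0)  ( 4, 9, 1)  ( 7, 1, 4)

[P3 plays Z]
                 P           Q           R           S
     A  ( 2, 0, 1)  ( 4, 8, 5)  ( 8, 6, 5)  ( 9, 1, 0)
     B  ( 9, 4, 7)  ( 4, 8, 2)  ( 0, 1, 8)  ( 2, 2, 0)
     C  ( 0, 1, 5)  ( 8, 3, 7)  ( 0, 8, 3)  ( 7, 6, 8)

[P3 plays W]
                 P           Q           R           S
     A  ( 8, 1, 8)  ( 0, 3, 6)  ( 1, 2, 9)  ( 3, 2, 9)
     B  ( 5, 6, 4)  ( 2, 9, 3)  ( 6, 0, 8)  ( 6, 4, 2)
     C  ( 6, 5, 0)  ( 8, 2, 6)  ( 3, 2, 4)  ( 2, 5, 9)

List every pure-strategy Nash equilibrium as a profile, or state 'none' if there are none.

(A,P,X): not NE [P1→C gives 7>1; P2→Q gives 9>3; P3→W gives 8>2]
(A,P,Y): not NE [P1→C gives 6>0; P2→S gives 8>6; P3→W gives 8>1]
(A,P,Z): not NE [P1→B gives 9>2; P2→Q gives 8>0; P3→W gives 8>1]
(A,P,W): not NE [P2→Q gives 3>1]
(A,Q,X): not NE [P1→B gives 8>5; P3→W gives 6>4]
(A,Q,Y): not NE [P1→C gives 9>0; P2→S gives 8>7; P3→W gives 6>3]
(A,Q,Z): not NE [P1→C gives 8>4; P3→W gives 6>5]
(A,Q,W): not NE [P1→C gives 8>0]
(A,R,X): not NE [P1→C gives 5>1; P2→Q gives 9>5; P3→W gives 9>1]
(A,R,Y): not NE [P1→C gives 4>0; P2→S gives 8>4; P3→W gives 9>6]
(A,R,Z): not NE [P2→Q gives 8>6; P3→W gives 9>5]
(A,R,W): not NE [P1→B gives 6>1; P2→Q gives 3>2]
(A,S,X): not NE [P1→C gives 8>0; P2→Q gives 9>1]
(A,S,Y): not NE [P1→C gives 7>5]
(A,S,Z): not NE [P2→Q gives 8>1; P3→W gives 9>0]
(A,S,W): not NE [P1→B gives 6>3; P2→Q gives 3>2]
(B,P,X): not NE [P1→C gives 7>2; P2→S gives 4>0; P3→Y gives 9>7]
(B,P,Y): not NE [P1→C gives 6>3; P2→S gives 7>2]
(B,P,Z): not NE [P2→Q gives 8>4; P3→Y gives 9>7]
(B,P,W): not NE [P1→A gives 8>5; P2→Q gives 9>6; P3→Y gives 9>4]
(B,Q,X): not NE [P2→S gives 4>1; P3→Y gives 9>1]
(B,Q,Y): not NE [P1→C gives 9>0; P2→S gives 7>5]
(B,Q,Z): not NE [P1→C gives 8>4; P3→Y gives 9>2]
(B,Q,W): not NE [P1→C gives 8>2; P3→Y gives 9>3]
(B,R,X): not NE [P1→C gives 5>3; P2→S gives 4>0; P3→W gives 8>6]
(B,R,Y): not NE [P1→C gives 4>1; P2→S gives 7>1; P3→W gives 8>2]
(B,R,Z): not NE [P1→A gives 8>0; P2→Q gives 8>1]
(B,R,W): not NE [P2→Q gives 9>0]
(B,S,X): not NE [P1→C gives 8>2]
(B,S,Y): not NE [P1→C gives 7>0]
(B,S,Z): not NE [P1→A gives 9>2; P2→Q gives 8>2; P3→Y gives 5>0]
(B,S,W): not NE [P2→Q gives 9>4; P3→Y gives 5>2]
(C,P,X): not NE [P2→Q gives 8>1; P3→Y gives 9>2]
(C,P,Y): not NE [P2→R gives 9>5]
(C,P,Z): not NE [P1→B gives 9>0; P2→R gives 8>1; P3→Y gives 9>5]
(C,P,W): not NE [P1→A gives 8>6; P3→Y gives 9>0]
(C,Q,X): not NE [P1→B gives 8>2; P3→Z gives 7>0]
(C,Q,Y): not NE [P2→R gives 9>7; P3→Z gives 7>0]
(C,Q,Z): not NE [P2→R gives 8>3]
(C,Q,W): not NE [P2→S gives 5>2; P3→Z gives 7>6]
(C,R,X): not NE [P2→Q gives 8>4]
(C,R,Y): not NE [P3→X gives 8>1]
(C,R,Z): not NE [P1→A gives 8>0; P3→X gives 8>3]
(C,R,W): not NE [P1→B gives 6>3; P2→S gives 5>2; P3→X gives 8>4]
(C,S,X): not NE [P2→Q gives 8>6]
(C,S,Y): not NE [P2→R gives 9>1; P3→W gives 9>4]
(C,S,Z): not NE [P1→A gives 9>7; P2→R gives 8>6; P3→W gives 9>8]
(C,S,W): not NE [P1→B gives 6>2]

Equilibria: none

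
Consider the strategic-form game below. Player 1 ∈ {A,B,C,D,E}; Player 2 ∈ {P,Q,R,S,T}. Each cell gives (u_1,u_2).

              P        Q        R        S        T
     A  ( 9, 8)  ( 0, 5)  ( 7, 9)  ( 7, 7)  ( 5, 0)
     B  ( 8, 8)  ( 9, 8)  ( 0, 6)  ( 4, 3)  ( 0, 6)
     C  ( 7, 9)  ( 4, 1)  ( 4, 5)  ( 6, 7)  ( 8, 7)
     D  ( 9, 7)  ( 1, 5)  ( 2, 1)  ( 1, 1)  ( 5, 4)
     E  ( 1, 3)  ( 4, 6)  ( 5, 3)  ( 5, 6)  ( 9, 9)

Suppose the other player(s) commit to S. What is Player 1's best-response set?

u_1(A vs S) = 7
u_1(B vs S) = 4
u_1(C vs S) = 6
u_1(D vs S) = 1
u_1(E vs S) = 5
max payoff 7 at {A}

argmax u_1 = {A}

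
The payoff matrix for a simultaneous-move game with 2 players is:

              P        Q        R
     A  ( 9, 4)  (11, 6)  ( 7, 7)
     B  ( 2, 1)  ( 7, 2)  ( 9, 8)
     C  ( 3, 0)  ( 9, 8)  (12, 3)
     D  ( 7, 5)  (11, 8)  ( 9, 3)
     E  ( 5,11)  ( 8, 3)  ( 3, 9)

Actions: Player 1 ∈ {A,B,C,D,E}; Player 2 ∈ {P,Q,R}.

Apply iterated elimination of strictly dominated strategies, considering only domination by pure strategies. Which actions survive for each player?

Survivors P1:{A,C,D} P2:{Q,R}

P1 drop B (C beats it: P:3>2 Q:9>7 R:12>9)
P1 drop E (A beats it: P:9>5 Q:11>8 R:7>3)
P2 drop P (Q beats it: A:6>4 C:8>0 D:8>5)
P1→{A,C,D} P2→{Q,R}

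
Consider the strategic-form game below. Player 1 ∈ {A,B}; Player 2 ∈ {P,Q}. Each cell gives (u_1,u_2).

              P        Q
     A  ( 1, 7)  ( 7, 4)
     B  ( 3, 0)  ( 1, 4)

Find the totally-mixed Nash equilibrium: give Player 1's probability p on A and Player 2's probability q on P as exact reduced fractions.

P1 mixes 4/7 on A; P2 mixes 3/4 on P

P1 indiff ⇒ q·1+(1-q)·7 = q·3+(1-q)·1 ⇒ q(-2) = (1-q)(-6) ⇒ q = 3/4
P2 indiff ⇒ p·7+(1-p)·0 = p·4+(1-p)·4 ⇒ p(3) = (1-p)(4) ⇒ p = 4/7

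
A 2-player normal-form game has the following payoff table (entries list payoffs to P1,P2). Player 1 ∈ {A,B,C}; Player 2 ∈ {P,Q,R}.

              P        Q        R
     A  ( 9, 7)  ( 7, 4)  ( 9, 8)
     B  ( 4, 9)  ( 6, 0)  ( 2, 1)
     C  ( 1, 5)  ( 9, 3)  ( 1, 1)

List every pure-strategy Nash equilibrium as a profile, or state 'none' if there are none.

(A,P): not NE [P2→R gives 8>7]
(A,Q): not NE [P1→C gives 9>7; P2→R gives 8>4]
(A,R): NE
(B,P): not NE [P1→A gives 9>4]
(B,Q): not NE [P1→C gives 9>6; P2→P gives 9>0]
(B,R): not NE [P1→A gives 9>2; P2→P gives 9>1]
(C,P): not NE [P1→A gives 9>1]
(C,Q): not NE [P2→P gives 5>3]
(C,R): not NE [P1→A gives 9>1; P2→P gives 5>1]

PSNE = {(A,R)}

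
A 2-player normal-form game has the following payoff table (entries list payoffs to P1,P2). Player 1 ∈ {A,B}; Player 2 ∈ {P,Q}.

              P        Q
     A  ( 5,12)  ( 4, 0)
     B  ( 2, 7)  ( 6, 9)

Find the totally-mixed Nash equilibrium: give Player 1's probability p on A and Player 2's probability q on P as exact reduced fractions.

P1 indiff ⇒ q·5+(1-q)·4 = q·2+(1-q)·6 ⇒ q(3) = (1-q)(2) ⇒ q = 2/5
P2 indiff ⇒ p·12+(1-p)·7 = p·0+(1-p)·9 ⇒ p(12) = (1-p)(2) ⇒ p = 1/7

(p,q) = (1/7, 2/5)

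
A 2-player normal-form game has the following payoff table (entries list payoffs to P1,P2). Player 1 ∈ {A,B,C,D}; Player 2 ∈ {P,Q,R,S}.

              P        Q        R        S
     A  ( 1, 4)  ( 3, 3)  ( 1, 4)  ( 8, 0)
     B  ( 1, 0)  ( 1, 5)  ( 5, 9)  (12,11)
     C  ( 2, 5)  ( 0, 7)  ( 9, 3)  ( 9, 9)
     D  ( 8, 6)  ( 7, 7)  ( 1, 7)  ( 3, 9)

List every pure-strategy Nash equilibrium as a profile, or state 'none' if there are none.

NE set: (B,S)

(A,P): not NE [P1→D gives 8>1]
(A,Q): not NE [P1→D gives 7>3; P2→R gives 4>3]
(A,R): not NE [P1→C gives 9>1]
(A,S): not NE [P1→B gives 12>8; P2→R gives 4>0]
(B,P): not NE [P1→D gives 8>1; P2→S gives 11>0]
(B,Q): not NE [P1→D gives 7>1; P2→S gives 11>5]
(B,R): not NE [P1→C gives 9>5; P2→S gives 11>9]
(B,S): NE
(C,P): not NE [P1→D gives 8>2; P2→S gives 9>5]
(C,Q): not NE [P1→D gives 7>0; P2→S gives 9>7]
(C,R): not NE [P2→S gives 9>3]
(C,S): not NE [P1→B gives 12>9]
(D,P): not NE [P2→S gives 9>6]
(D,Q): not NE [P2→S gives 9>7]
(D,R): not NE [P1→C gives 9>1; P2→S gives 9>7]
(D,S): not NE [P1→B gives 12>3]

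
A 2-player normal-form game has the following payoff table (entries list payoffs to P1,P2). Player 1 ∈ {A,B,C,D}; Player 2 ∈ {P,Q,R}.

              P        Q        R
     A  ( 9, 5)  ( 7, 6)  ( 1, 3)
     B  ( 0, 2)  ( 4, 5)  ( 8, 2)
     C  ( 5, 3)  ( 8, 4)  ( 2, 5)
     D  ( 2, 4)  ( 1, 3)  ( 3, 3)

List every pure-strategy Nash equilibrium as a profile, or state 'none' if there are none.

PSNE: ∅

(A,P): not NE [P2→Q gives 6>5]
(A,Q): not NE [P1→C gives 8>7]
(A,R): not NE [P1→B gives 8>1; P2→Q gives 6>3]
(B,P): not NE [P1→A gives 9>0; P2→Q gives 5>2]
(B,Q): not NE [P1→C gives 8>4]
(B,R): not NE [P2→Q gives 5>2]
(C,P): not NE [P1→A gives 9>5; P2→R gives 5>3]
(C,Q): not NE [P2→R gives 5>4]
(C,R): not NE [P1→B gives 8>2]
(D,P): not NE [P1→A gives 9>2]
(D,Q): not NE [P1→C gives 8>1; P2→P gives 4>3]
(D,R): not NE [P1→B gives 8>3; P2→P gives 4>3]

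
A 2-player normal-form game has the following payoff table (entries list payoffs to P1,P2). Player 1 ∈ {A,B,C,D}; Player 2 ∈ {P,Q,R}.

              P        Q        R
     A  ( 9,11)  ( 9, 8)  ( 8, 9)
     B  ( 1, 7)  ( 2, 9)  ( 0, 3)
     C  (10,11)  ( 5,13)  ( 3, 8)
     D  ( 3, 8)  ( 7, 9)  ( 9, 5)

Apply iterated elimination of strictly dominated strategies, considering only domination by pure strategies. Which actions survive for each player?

Remaining: P1:{A,C} P2:{P,Q}

P1 drop B (A beats it: P:9>1 Q:9>2 R:8>0)
P2 drop R (P beats it: A:11>9 C:11>8 D:8>5)
P1 drop D (A beats it: P:9>3 Q:9>7)
P1→{A,C} P2→{P,Q}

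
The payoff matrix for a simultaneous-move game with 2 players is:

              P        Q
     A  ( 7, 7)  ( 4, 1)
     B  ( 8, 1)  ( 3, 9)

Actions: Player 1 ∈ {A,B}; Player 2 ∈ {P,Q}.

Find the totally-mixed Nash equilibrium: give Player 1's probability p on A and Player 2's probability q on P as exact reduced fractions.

P1 indiff ⇒ q·7+(1-q)·4 = q·8+(1-q)·3 ⇒ q(-1) = (1-q)(-1) ⇒ q = 1/2
P2 indiff ⇒ p·7+(1-p)·1 = p·1+(1-p)·9 ⇒ p(6) = (1-p)(8) ⇒ p = 4/7

P1 mixes 4/7 on A; P2 mixes 1/2 on P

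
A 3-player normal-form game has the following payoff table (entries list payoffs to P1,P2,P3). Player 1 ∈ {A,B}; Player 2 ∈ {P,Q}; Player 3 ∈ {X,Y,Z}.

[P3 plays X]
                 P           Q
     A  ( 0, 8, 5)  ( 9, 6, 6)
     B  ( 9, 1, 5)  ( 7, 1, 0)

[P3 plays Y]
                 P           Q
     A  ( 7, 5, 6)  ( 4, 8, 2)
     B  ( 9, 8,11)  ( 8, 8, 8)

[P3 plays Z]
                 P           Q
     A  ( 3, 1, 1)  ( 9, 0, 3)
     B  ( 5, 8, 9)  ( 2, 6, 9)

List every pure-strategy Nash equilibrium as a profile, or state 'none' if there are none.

(A,P,X): not NE [P1→B gives 9>0; P3→Y gives 6>5]
(A,P,Y): not NE [P1→B gives 9>7; P2→Q gives 8>5]
(A,P,Z): not NE [P1→B gives 5>3; P3→Y gives 6>1]
(A,Q,X): not NE [P2→P gives 8>6]
(A,Q,Y): not NE [P1→B gives 8>4; P3→X gives 6>2]
(A,Q,Z): not NE [P2→P gives 1>0; P3→X gives 6>3]
(B,P,X): not NE [P3→Y gives 11>5]
(B,P,Y): NE
(B,P,Z): not NE [P3→Y gives 11>9]
(B,Q,X): not NE [P1→A gives 9>7; P3→Z gives 9>0]
(B,Q,Y): not NE [P3→Z gives 9>8]
(B,Q,Z): not NE [P1→A gives 9>2; P2→P gives 8>6]

NE set: (B,P,Y)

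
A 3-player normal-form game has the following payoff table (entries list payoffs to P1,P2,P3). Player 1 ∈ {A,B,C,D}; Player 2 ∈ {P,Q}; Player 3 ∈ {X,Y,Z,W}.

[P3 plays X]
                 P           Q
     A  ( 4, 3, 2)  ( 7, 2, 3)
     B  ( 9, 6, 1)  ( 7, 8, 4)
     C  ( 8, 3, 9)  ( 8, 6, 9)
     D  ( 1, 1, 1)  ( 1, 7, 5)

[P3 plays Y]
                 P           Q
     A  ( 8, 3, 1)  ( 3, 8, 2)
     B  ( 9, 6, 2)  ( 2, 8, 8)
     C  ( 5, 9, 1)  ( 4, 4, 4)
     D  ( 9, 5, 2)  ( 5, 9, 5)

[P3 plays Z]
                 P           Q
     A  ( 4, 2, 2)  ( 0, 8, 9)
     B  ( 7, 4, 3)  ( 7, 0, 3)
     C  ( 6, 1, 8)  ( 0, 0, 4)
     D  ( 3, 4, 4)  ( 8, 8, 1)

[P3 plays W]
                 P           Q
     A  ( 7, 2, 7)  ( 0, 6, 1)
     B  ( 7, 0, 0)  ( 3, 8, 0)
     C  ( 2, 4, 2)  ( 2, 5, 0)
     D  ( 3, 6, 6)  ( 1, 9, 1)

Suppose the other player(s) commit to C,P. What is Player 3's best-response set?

u_3(X vs C,P) = 9
u_3(Y vs C,P) = 1
u_3(Z vs C,P) = 8
u_3(W vs C,P) = 2
max payoff 9 at {X}

P3 best: {X}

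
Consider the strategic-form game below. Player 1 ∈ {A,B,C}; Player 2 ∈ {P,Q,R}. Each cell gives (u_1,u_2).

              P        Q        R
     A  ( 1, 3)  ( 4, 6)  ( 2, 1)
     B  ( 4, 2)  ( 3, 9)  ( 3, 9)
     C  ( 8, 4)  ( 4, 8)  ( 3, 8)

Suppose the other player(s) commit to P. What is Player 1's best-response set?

u_1(A vs P) = 1
u_1(B vs P) = 4
u_1(C vs P) = 8
max payoff 8 at {C}

P1 best: {C}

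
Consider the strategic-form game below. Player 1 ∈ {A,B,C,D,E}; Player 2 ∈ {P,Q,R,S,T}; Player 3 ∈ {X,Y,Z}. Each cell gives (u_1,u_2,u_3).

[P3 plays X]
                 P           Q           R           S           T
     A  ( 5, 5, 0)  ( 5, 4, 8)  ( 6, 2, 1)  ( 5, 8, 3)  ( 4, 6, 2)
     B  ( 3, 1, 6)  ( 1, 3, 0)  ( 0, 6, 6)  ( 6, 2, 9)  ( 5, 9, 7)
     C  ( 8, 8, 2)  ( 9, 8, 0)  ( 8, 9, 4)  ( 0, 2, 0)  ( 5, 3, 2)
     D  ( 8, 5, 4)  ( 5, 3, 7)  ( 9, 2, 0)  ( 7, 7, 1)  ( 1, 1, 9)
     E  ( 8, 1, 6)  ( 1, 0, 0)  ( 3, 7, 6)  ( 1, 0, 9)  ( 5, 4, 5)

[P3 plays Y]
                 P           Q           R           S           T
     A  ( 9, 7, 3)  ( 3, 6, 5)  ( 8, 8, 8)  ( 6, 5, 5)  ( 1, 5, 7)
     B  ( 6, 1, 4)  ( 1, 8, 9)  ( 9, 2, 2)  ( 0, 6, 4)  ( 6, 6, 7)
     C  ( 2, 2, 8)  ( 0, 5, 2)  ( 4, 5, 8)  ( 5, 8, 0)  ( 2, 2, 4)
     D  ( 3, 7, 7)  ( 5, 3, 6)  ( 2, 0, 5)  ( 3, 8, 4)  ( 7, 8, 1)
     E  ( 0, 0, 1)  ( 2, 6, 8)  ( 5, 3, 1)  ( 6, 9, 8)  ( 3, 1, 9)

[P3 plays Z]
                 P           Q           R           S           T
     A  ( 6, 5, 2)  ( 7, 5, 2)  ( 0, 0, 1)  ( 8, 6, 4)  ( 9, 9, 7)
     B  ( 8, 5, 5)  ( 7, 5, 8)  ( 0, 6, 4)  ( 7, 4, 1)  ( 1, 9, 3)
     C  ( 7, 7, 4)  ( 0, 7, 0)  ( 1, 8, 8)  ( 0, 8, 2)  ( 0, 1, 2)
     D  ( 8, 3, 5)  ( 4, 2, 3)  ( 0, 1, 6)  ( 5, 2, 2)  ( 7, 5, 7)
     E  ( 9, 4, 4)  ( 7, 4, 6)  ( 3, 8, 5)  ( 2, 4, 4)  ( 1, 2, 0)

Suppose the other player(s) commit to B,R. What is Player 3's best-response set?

P3 best: {X}

u_3(X vs B,R) = 6
u_3(Y vs B,R) = 2
u_3(Z vs B,R) = 4
max payoff 6 at {X}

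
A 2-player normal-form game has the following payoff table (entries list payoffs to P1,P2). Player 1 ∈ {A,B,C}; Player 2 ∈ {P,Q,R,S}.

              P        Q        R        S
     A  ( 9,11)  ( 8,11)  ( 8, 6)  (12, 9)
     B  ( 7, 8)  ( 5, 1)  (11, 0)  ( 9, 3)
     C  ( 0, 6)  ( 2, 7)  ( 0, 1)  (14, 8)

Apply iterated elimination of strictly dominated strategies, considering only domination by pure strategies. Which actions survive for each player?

P2 drop R (P beats it: A:11>6 B:8>0 C:6>1)
P1 drop B (A beats it: P:9>7 Q:8>5 S:12>9)
P1→{A,C} P2→{P,Q,S}

Remaining: P1:{A,C} P2:{P,Q,S}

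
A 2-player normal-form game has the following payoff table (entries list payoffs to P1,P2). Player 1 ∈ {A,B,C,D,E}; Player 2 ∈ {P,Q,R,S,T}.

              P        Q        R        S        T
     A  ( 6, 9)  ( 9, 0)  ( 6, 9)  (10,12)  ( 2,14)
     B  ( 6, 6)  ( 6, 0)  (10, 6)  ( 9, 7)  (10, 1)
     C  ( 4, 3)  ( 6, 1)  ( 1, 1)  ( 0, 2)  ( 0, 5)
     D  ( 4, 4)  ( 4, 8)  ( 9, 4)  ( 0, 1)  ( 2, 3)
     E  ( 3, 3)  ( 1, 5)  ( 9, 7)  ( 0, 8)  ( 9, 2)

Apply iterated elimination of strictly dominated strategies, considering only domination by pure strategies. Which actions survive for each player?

IESDS → P1:{A,B} P2:{S,T}

P1 drop C (A beats it: P:6>4 Q:9>6 R:6>1 S:10>0 T:2>0)
P1 drop D (B beats it: P:6>4 Q:6>4 R:10>9 S:9>0 T:10>2)
P1 drop E (B beats it: P:6>3 Q:6>1 R:10>9 S:9>0 T:10>9)
P2 drop P (S beats it: A:12>9 B:7>6)
P2 drop Q (R beats it: A:9>0 B:6>0)
P2 drop R (S beats it: A:12>9 B:7>6)
P1→{A,B} P2→{S,T}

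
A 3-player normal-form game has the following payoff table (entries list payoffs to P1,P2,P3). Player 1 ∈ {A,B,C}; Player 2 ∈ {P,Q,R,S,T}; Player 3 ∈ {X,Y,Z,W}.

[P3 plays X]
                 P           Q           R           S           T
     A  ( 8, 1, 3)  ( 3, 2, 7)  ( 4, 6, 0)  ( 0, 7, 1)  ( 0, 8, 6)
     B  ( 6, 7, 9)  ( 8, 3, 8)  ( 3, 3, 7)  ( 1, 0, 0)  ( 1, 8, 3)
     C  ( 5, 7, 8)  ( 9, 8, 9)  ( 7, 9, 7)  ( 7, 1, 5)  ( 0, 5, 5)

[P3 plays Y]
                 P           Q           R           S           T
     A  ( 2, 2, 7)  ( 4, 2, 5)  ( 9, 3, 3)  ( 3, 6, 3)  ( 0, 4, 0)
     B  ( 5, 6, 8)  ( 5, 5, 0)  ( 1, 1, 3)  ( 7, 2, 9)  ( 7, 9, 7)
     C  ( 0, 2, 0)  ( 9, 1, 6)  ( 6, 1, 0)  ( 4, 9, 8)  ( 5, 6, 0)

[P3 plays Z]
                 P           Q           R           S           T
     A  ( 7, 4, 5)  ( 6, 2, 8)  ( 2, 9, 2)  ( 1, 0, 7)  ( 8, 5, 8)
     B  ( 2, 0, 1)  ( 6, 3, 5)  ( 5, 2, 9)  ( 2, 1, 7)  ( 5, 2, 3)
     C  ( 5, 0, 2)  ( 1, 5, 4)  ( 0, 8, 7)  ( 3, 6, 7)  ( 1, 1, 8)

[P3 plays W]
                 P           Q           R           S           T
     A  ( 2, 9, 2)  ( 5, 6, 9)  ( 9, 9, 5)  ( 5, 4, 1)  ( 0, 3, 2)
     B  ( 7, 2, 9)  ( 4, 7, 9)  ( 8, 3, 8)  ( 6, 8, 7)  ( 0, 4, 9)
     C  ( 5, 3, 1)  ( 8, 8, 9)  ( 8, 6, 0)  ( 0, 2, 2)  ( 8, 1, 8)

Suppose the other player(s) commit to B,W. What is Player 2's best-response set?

P2 best: {S}

u_2(P vs B,W) = 2
u_2(Q vs B,W) = 7
u_2(R vs B,W) = 3
u_2(S vs B,W) = 8
u_2(T vs B,W) = 4
max payoff 8 at {S}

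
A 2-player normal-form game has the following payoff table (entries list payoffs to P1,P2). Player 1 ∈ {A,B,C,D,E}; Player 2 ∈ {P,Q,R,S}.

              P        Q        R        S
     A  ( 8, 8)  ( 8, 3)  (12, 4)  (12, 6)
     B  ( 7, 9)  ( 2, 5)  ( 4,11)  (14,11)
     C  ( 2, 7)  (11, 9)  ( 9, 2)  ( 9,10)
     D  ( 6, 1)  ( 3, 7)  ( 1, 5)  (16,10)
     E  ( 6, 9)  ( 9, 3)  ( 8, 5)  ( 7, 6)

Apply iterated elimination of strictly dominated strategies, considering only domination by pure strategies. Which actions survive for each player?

Remaining: P1:{A,B,D} P2:{P,R,S}

P2 drop Q (S beats it: A:6>3 B:11>5 C:10>9 D:10>7 E:6>3)
P1 drop C (A beats it: P:8>2 R:12>9 S:12>9)
P1 drop E (A beats it: P:8>6 R:12>8 S:12>7)
P1→{A,B,D} P2→{P,R,S}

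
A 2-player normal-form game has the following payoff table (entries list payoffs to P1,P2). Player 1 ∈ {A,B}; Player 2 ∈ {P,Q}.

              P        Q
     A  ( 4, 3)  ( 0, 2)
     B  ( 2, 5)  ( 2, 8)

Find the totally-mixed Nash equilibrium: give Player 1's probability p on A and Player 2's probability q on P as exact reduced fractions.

P1 indiff ⇒ q·4+(1-q)·0 = q·2+(1-q)·2 ⇒ q(2) = (1-q)(2) ⇒ q = 1/2
P2 indiff ⇒ p·3+(1-p)·5 = p·2+(1-p)·8 ⇒ p(1) = (1-p)(3) ⇒ p = 3/4

p=3/4, q=1/2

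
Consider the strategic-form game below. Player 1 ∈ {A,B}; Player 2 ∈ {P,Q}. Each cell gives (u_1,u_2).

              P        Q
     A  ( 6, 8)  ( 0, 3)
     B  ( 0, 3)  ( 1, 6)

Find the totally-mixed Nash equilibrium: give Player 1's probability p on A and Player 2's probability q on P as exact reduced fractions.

P1 mixes 3/8 on A; P2 mixes 1/7 on P

P1 indiff ⇒ q·6+(1-q)·0 = q·0+(1-q)·1 ⇒ q(6) = (1-q)(1) ⇒ q = 1/7
P2 indiff ⇒ p·8+(1-p)·3 = p·3+(1-p)·6 ⇒ p(5) = (1-p)(3) ⇒ p = 3/8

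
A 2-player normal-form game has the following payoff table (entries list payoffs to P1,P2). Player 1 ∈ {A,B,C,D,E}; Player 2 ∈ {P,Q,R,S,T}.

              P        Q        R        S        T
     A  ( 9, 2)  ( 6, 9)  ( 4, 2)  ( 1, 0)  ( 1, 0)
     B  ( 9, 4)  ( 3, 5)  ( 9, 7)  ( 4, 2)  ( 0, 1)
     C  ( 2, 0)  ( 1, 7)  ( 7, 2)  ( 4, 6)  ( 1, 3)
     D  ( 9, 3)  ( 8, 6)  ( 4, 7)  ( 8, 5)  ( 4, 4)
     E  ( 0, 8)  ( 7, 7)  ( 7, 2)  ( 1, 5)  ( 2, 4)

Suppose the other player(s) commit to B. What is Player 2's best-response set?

BR_2 = {R}

u_2(P vs B) = 4
u_2(Q vs B) = 5
u_2(R vs B) = 7
u_2(S vs B) = 2
u_2(T vs B) = 1
max payoff 7 at {R}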